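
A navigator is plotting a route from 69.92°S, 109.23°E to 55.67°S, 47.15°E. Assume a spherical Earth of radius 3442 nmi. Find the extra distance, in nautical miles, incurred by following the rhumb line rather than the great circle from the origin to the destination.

73 nmi

Great circle: cos σ = sin φ₁ sin φ₂ + cos φ₁ cos φ₂ cos Δλ,  σ = 0.5231 rad → d_gc = 1800.6 nmi
Rhumb line: Δψ = +0.5565, q = Δφ/Δψ = 0.4469, d_rh = R√(Δφ²+q²Δλ²) = 1873.6 nmi
Excess = 1873.6 − 1800.6 = 73.0 ≈ 73 nmi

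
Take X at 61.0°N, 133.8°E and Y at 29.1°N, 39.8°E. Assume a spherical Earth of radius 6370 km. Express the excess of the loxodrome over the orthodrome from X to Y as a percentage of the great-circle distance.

Great circle: σ = 1.1638 rad → d_gc = Rσ = 7413.7 km
Rhumb: Δφ = -0.5568, Δλ = -1.6406, Δψ = -0.8212, q = Δφ/Δψ = 0.6780 → d_rh = R√(Δφ²+q²Δλ²) = 7923.8 km
Excess = (7923.8 − 7413.7) / 7413.7 = 510.1 / 7413.7 = 6.88% ≈ 6.9%

6.9%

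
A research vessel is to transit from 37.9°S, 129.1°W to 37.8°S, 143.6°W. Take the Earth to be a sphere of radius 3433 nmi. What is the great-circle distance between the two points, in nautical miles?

cos σ = sin φ₁ sin φ₂ + cos φ₁ cos φ₂ cos Δλ
      = sin(-37.90°)sin(-37.80°) + cos(-37.90°)cos(-37.80°)cos(-14.50°) = 0.9801
σ = 11.438° → d = Rσ = 3433·0.19964 = 685 nmi

685 nmi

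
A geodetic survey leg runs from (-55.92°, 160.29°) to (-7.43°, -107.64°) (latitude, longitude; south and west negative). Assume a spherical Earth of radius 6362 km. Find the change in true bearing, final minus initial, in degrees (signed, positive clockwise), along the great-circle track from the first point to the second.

-61.7°

At departure: θ₁ = atan2(sin Δλ cos φ₂, cos φ₁ sin φ₂ − sin φ₁ cos φ₂ cos Δλ) = 95.88°
At arrival: θ₂ = atan2(sin Δλ cos φ₁, −cos φ₂ sin φ₁ + sin φ₂ cos φ₁ cos Δλ) = 34.20°
Δθ = θ₂ − θ₁ = -61.7°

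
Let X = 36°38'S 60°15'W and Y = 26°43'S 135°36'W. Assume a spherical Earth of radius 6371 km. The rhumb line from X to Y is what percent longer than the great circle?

Great circle: σ = 1.1045 rad → d_gc = Rσ = 7037.0 km
Rhumb: Δφ = +0.1731, Δλ = -1.3151, Δψ = +0.2038, q = Δφ/Δψ = 0.8492 → d_rh = R√(Δφ²+q²Δλ²) = 7199.7 km
Excess = (7199.7 − 7037.0) / 7037.0 = 162.7 / 7037.0 = 2.31% ≈ 2.3%

2.3%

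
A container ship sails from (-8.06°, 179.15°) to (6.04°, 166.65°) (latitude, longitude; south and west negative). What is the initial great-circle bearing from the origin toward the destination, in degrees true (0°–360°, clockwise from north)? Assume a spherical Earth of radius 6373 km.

θ = atan2( sin Δλ·cos φ₂ ,  cos φ₁ sin φ₂ − sin φ₁ cos φ₂ cos Δλ )
  = atan2(-0.2152, +0.2403) = 318.15°

318.2°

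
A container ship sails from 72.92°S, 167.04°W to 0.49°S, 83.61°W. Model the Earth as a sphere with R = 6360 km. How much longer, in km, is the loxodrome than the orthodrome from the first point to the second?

Great circle: cos σ = sin φ₁ sin φ₂ + cos φ₁ cos φ₂ cos Δλ,  σ = 1.5290 rad → d_gc = 9724.5 km
Rhumb line: Δψ = +1.8875, q = Δφ/Δψ = 0.6698, d_rh = R√(Δφ²+q²Δλ²) = 10154.4 km
Excess = 10154.4 − 9724.5 = 429.9 ≈ 430 km

430 km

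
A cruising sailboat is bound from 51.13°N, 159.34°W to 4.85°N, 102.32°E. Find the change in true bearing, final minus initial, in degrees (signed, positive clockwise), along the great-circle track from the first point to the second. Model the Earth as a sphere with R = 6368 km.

-61.1°

At departure: θ₁ = atan2(sin Δλ cos φ₂, cos φ₁ sin φ₂ − sin φ₁ cos φ₂ cos Δλ) = 279.53°
At arrival: θ₂ = atan2(sin Δλ cos φ₁, −cos φ₂ sin φ₁ + sin φ₂ cos φ₁ cos Δλ) = 218.40°
Δθ = θ₂ − θ₁ = -61.1°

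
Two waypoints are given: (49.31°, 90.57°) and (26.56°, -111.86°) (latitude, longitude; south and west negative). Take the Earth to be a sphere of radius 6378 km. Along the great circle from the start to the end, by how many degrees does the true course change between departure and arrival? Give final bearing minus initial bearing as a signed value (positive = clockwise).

+144.9°

At departure: θ₁ = atan2(sin Δλ cos φ₂, cos φ₁ sin φ₂ − sin φ₁ cos φ₂ cos Δλ) = 20.38°
At arrival: θ₂ = atan2(sin Δλ cos φ₁, −cos φ₂ sin φ₁ + sin φ₂ cos φ₁ cos Δλ) = 165.29°
Δθ = θ₂ − θ₁ = +144.9°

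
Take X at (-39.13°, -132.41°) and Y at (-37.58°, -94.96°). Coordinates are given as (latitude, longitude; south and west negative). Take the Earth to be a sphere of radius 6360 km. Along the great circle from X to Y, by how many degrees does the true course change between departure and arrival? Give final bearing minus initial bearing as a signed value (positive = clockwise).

-23.8°

At departure: θ₁ = atan2(sin Δλ cos φ₂, cos φ₁ sin φ₂ − sin φ₁ cos φ₂ cos Δλ) = 98.97°
At arrival: θ₂ = atan2(sin Δλ cos φ₁, −cos φ₂ sin φ₁ + sin φ₂ cos φ₁ cos Δλ) = 75.21°
Δθ = θ₂ − θ₁ = -23.8°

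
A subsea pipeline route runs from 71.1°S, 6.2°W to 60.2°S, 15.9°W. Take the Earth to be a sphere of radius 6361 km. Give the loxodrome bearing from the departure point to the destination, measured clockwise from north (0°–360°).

340.2°

Meridional parts: M(φ₁)=-1.7931, M(φ₂)=-1.3240 → ΔM = +0.4691;  Δλ = -0.1693 rad
tan C = Δλ / ΔM = -0.3609 → C = 340.16°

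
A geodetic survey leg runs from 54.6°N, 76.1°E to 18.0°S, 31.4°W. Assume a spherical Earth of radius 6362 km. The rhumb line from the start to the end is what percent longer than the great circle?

Great circle: σ = 2.0016 rad → d_gc = Rσ = 12733.9 km
Rhumb: Δφ = -1.2671, Δλ = -1.8762, Δψ = -1.4616, q = Δφ/Δψ = 0.8669 → d_rh = R√(Δφ²+q²Δλ²) = 13117.7 km
Excess = (13117.7 − 12733.9) / 12733.9 = 383.8 / 12733.9 = 3.01% ≈ 3.0%

3.0%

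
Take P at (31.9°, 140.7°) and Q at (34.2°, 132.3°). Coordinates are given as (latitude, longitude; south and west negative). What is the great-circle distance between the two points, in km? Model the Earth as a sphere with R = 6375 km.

Haversine: a = sin²(Δφ/2)+cos φ₁ cos φ₂ sin²(Δλ/2) = 0.00417;  σ = 2·atan2(√a,√(1−a))
σ = 7.404° → d = Rσ = 6375·0.12923 = 824 km

824 km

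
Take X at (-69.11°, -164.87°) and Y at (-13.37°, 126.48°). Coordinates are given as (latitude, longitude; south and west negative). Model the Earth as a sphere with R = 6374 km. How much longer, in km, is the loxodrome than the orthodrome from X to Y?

247 km

Great circle: cos σ = sin φ₁ sin φ₂ + cos φ₁ cos φ₂ cos Δλ,  σ = 1.2214 rad → d_gc = 7785.2 km
Rhumb line: Δψ = +1.4554, q = Δφ/Δψ = 0.6684, d_rh = R√(Δφ²+q²Δλ²) = 8031.8 km
Excess = 8031.8 − 7785.2 = 246.6 ≈ 247 km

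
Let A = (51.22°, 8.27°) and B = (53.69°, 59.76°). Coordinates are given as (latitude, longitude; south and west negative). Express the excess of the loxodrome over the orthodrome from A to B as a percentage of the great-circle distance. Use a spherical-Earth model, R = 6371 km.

Great circle: σ = 0.5373 rad → d_gc = Rσ = 3422.8 km
Rhumb: Δφ = +0.0431, Δλ = +0.8987, Δψ = +0.0708, q = Δφ/Δψ = 0.6092 → d_rh = R√(Δφ²+q²Δλ²) = 3498.6 km
Excess = (3498.6 − 3422.8) / 3422.8 = 75.8 / 3422.8 = 2.21% ≈ 2.2%

2.2%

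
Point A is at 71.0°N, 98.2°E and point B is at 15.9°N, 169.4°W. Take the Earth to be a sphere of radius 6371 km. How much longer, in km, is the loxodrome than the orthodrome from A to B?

Great circle: cos σ = sin φ₁ sin φ₂ + cos φ₁ cos φ₂ cos Δλ,  σ = 1.3223 rad → d_gc = 8424.54 km
Rhumb line: Δψ = -1.5066, q = Δφ/Δψ = 0.6383, d_rh = R√(Δφ²+q²Δλ²) = 8974.99 km
Excess = 8974.99 − 8424.54 = 550.45 ≈ 550 km

550 km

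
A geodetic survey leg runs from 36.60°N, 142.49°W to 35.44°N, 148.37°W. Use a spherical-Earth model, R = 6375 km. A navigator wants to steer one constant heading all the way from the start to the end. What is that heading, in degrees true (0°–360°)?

Meridional parts: M(φ₁)=+0.6873, M(φ₂)=+0.6622 → ΔM = -0.0250;  Δλ = -0.1026 rad
tan C = Δλ / ΔM = +4.0997 → C = 256.29°

256.3°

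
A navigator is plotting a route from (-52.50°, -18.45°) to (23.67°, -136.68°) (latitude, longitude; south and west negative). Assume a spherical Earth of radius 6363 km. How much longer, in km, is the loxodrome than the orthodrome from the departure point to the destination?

Great circle: cos σ = sin φ₁ sin φ₂ + cos φ₁ cos φ₂ cos Δλ,  σ = 2.1923 rad → d_gc = 13949.4 km
Rhumb line: Δψ = +1.5058, q = Δφ/Δψ = 0.8829, d_rh = R√(Δφ²+q²Δλ²) = 14350.2 km
Excess = 14350.2 − 13949.4 = 400.8 ≈ 401 km

401 km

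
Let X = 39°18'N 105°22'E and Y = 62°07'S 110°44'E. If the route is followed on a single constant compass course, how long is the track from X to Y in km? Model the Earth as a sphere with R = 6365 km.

11277 km

Rhumb course C = atan2(Δλ, Δψ) with Δψ = ln[tan(π/4+φ₂/2)/tan(π/4+φ₁/2)] = -2.1404, Δλ = +0.0937 → C = 177.49°
d = R·|Δφ| / |cos C| = 6365·1.77005 / 0.99904 = 11277 km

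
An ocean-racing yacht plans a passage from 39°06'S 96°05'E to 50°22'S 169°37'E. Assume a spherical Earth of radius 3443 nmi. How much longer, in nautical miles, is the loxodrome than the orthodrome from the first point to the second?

117 nmi

Great circle: cos σ = sin φ₁ sin φ₂ + cos φ₁ cos φ₂ cos Δλ,  σ = 0.8943 rad → d_gc = 3079.2 nmi
Rhumb line: Δψ = -0.2781, q = Δφ/Δψ = 0.7070, d_rh = R√(Δφ²+q²Δλ²) = 3196.5 nmi
Excess = 3196.5 − 3079.2 = 117.3 ≈ 117 nmi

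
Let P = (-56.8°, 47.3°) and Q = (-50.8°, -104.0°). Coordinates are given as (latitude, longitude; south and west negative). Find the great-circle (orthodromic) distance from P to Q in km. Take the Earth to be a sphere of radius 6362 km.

Haversine: a = sin²(Δφ/2)+cos φ₁ cos φ₂ sin²(Δλ/2) = 0.32756;  σ = 2·atan2(√a,√(1−a))
σ = 69.825° → d = Rσ = 6362·1.21868 = 7753 km

7753 km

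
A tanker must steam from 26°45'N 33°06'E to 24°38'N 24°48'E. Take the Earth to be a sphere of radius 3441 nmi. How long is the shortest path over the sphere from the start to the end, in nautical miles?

467 nmi

cos σ = sin φ₁ sin φ₂ + cos φ₁ cos φ₂ cos Δλ
      = sin(26.75°)sin(24.63°) + cos(26.75°)cos(24.63°)cos(-8.30°) = 0.9908
σ = 7.771° → d = Rσ = 3441·0.13564 = 467 nmi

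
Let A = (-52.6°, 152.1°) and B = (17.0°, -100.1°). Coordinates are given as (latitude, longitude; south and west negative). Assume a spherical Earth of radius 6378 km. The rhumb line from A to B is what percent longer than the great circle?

Great circle: σ = 1.9931 rad → d_gc = Rσ = 12711.7 km
Rhumb: Δφ = +1.2147, Δλ = +1.8815, Δψ = +1.3844, q = Δφ/Δψ = 0.8774 → d_rh = R√(Δφ²+q²Δλ²) = 13072.4 km
Excess = (13072.4 − 12711.7) / 12711.7 = 360.7 / 12711.7 = 2.84% ≈ 2.8%

2.8%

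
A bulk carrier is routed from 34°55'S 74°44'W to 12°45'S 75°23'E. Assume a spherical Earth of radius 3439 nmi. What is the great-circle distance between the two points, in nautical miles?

Haversine: a = sin²(Δφ/2)+cos φ₁ cos φ₂ sin²(Δλ/2) = 0.78355;  σ = 2·atan2(√a,√(1−a))
σ = 124.549° → d = Rσ = 3439·2.17379 = 7476 nmi

7476 nmi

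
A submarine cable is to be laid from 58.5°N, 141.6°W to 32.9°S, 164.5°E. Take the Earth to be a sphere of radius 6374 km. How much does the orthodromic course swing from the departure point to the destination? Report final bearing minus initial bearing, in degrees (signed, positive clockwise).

At departure: θ₁ = atan2(sin Δλ cos φ₂, cos φ₁ sin φ₂ − sin φ₁ cos φ₂ cos Δλ) = 223.87°
At arrival: θ₂ = atan2(sin Δλ cos φ₁, −cos φ₂ sin φ₁ + sin φ₂ cos φ₁ cos Δλ) = 205.55°
Δθ = θ₂ − θ₁ = -18.3°

-18.3°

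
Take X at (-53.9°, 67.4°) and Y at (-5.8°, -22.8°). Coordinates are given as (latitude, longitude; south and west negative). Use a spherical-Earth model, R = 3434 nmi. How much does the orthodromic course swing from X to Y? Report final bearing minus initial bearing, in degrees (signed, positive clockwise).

+57.4°

Initial bearing θ₁ = atan2(sin Δλ cos φ₂, cos φ₁ sin φ₂ − sin φ₁ cos φ₂ cos Δλ) = 266.41°
Final bearing θ₂ = (initial bearing from the destination back to the start) + 180° = 323.77°
Δθ = θ₂ − θ₁ = +57.4°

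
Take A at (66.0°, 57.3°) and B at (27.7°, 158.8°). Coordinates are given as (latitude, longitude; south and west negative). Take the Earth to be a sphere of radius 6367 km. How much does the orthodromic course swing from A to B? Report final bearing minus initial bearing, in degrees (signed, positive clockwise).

Initial bearing θ₁ = atan2(sin Δλ cos φ₂, cos φ₁ sin φ₂ − sin φ₁ cos φ₂ cos Δλ) = 68.01°
Final bearing θ₂ = (initial bearing from the destination back to the start) + 180° = 154.79°
Δθ = θ₂ − θ₁ = +86.8°

+86.8°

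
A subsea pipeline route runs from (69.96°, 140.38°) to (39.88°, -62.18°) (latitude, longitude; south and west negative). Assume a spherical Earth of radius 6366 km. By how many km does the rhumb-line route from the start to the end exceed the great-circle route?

Great circle: cos σ = sin φ₁ sin φ₂ + cos φ₁ cos φ₂ cos Δλ,  σ = 1.2030 rad → d_gc = 7658.6 km
Rhumb line: Δψ = -0.9732, q = Δφ/Δψ = 0.5395, d_rh = R√(Δφ²+q²Δλ²) = 10010.9 km
Excess = 10010.9 − 7658.6 = 2352.3 ≈ 2352 km

2352 km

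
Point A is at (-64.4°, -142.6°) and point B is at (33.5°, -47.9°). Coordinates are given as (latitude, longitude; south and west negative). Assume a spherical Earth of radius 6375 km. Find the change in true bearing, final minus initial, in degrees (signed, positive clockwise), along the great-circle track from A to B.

-47.5°

Initial bearing θ₁ = atan2(sin Δλ cos φ₂, cos φ₁ sin φ₂ − sin φ₁ cos φ₂ cos Δλ) = 77.99°
Final bearing θ₂ = (initial bearing from the destination back to the start) + 180° = 30.45°
Δθ = θ₂ − θ₁ = -47.5°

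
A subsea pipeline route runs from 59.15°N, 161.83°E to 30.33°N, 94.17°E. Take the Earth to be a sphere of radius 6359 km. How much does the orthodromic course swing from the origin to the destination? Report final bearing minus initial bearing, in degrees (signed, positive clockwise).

-51.9°

At departure: θ₁ = atan2(sin Δλ cos φ₂, cos φ₁ sin φ₂ − sin φ₁ cos φ₂ cos Δλ) = 268.37°
At arrival: θ₂ = atan2(sin Δλ cos φ₁, −cos φ₂ sin φ₁ + sin φ₂ cos φ₁ cos Δλ) = 216.43°
Δθ = θ₂ − θ₁ = -51.9°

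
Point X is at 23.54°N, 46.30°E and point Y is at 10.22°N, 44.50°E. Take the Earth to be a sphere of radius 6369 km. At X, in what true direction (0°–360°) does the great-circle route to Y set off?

N = sin Δλ·cos φ₂ = -0.0309;  D = cos φ₁ sin φ₂ − sin φ₁ cos φ₂ cos Δλ = -0.2302
initial course = atan2(N, D) = 187.65°

187.6°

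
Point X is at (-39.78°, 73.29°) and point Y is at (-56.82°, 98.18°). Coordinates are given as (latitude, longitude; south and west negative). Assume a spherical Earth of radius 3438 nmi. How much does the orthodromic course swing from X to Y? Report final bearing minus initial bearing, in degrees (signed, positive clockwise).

Initial bearing θ₁ = atan2(sin Δλ cos φ₂, cos φ₁ sin φ₂ − sin φ₁ cos φ₂ cos Δλ) = 144.72°
Final bearing θ₂ = (initial bearing from the destination back to the start) + 180° = 125.80°
Δθ = θ₂ − θ₁ = -18.9°

-18.9°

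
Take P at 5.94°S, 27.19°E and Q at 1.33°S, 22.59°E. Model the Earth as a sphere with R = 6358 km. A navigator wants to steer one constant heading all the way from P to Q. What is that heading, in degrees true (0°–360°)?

315.1°

Δψ = ln[tan(π/4+φ₂/2)/tan(π/4+φ₁/2)] = +0.0806
Δλ = -0.0803 rad (taken the short way round)
course = atan2(Δλ, Δψ) = 315.13°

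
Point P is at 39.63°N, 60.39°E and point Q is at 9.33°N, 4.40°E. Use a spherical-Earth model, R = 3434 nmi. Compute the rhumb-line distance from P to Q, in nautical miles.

3509 nmi

Δψ = ln[tan(π/4+φ₂/2)/tan(π/4+φ₁/2)] = -0.5909;  Δφ = -0.5288 rad,  Δλ = -0.9772 rad
q = Δφ/Δψ = 0.8949
d = R·√(Δφ² + q²Δλ²) = 3434·1.02198 = 3509 nmi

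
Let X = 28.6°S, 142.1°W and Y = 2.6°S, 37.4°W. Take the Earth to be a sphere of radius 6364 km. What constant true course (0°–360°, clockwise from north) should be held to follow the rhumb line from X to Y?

75.4°

Meridional parts: M(φ₁)=-0.5213, M(φ₂)=-0.0454 → ΔM = +0.4759;  Δλ = +1.8274 rad
tan C = Δλ / ΔM = +3.8399 → C = 75.40°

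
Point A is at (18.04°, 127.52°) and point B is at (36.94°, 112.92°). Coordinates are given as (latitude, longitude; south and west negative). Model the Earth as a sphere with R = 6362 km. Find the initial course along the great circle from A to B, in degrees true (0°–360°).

N = sin Δλ·cos φ₂ = -0.2015;  D = cos φ₁ sin φ₂ − sin φ₁ cos φ₂ cos Δλ = +0.3319
initial course = atan2(N, D) = 328.74°

328.7°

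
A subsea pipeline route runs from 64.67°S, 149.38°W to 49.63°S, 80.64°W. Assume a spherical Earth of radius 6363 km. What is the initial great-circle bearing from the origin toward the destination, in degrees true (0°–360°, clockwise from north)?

100.7°

N = sin Δλ·cos φ₂ = +0.6036;  D = cos φ₁ sin φ₂ − sin φ₁ cos φ₂ cos Δλ = -0.1137
initial course = atan2(N, D) = 100.66°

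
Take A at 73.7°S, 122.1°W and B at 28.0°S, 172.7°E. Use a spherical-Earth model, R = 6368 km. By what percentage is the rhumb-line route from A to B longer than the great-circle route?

3.6%

Great circle: σ = 0.9830 rad → d_gc = Rσ = 6259.6 km
Rhumb: Δφ = +0.7976, Δλ = -1.1380, Δψ = +1.4340, q = Δφ/Δψ = 0.5562 → d_rh = R√(Δφ²+q²Δλ²) = 6484.1 km
Excess = (6484.1 − 6259.6) / 6259.6 = 224.5 / 6259.6 = 3.59% ≈ 3.6%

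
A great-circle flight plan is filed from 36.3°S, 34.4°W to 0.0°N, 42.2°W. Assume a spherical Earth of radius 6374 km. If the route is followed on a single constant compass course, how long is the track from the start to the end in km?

Rhumb course C = atan2(Δλ, Δψ) with Δψ = ln[tan(π/4+φ₂/2)/tan(π/4+φ₁/2)] = +0.6808, Δλ = -0.1361 → C = 348.69°
d = R·|Δφ| / |cos C| = 6374·0.63355 / 0.98059 = 4118 km

4118 km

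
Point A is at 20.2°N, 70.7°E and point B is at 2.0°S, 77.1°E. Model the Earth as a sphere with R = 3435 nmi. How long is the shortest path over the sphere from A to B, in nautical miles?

cos σ = sin φ₁ sin φ₂ + cos φ₁ cos φ₂ cos Δλ
      = sin(20.20°)sin(-2.00°) + cos(20.20°)cos(-2.00°)cos(6.40°) = 0.9200
σ = 23.070° → d = Rσ = 3435·0.40265 = 1383 nmi

1383 nmi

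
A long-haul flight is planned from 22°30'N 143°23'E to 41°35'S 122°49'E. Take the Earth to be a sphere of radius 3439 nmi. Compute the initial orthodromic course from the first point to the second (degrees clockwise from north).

196.6°

θ = atan2( sin Δλ·cos φ₂ ,  cos φ₁ sin φ₂ − sin φ₁ cos φ₂ cos Δλ )
  = atan2(-0.2628, -0.8812) = 196.60°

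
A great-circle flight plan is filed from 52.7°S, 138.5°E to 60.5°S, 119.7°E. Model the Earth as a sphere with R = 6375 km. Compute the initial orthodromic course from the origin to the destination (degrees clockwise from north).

N = sin Δλ·cos φ₂ = -0.1587;  D = cos φ₁ sin φ₂ − sin φ₁ cos φ₂ cos Δλ = -0.1566
initial course = atan2(N, D) = 225.38°

225.4°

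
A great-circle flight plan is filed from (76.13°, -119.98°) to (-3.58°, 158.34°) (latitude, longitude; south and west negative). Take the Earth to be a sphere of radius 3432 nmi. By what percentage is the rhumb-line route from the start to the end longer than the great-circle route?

4.3%

Great circle: σ = 1.5968 rad → d_gc = Rσ = 5480.2 nmi
Rhumb: Δφ = -1.3912, Δλ = -1.4256, Δψ = -2.1693, q = Δφ/Δψ = 0.6413 → d_rh = R√(Δφ²+q²Δλ²) = 5713.3 nmi
Excess = (5713.3 − 5480.2) / 5480.2 = 233.1 / 5480.2 = 4.253% ≈ 4.3%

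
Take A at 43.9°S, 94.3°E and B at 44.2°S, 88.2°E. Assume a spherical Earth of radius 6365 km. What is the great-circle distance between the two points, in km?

488 km

Haversine: a = sin²(Δφ/2)+cos φ₁ cos φ₂ sin²(Δλ/2) = 0.00147;  σ = 2·atan2(√a,√(1−a))
σ = 4.394° → d = Rσ = 6365·0.07668 = 488 km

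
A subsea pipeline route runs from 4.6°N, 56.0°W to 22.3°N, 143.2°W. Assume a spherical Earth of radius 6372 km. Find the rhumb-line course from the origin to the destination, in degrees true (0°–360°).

Meridional parts: M(φ₁)=+0.0804, M(φ₂)=+0.3994 → ΔM = +0.3191;  Δλ = -1.5219 rad
tan C = Δλ / ΔM = -4.7701 → C = 281.84°

281.8°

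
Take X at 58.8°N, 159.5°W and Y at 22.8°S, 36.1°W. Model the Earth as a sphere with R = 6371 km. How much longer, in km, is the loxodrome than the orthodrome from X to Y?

Great circle: cos σ = sin φ₁ sin φ₂ + cos φ₁ cos φ₂ cos Δλ,  σ = 2.2073 rad → d_gc = 14062.4 km
Rhumb line: Δψ = -1.6847, q = Δφ/Δψ = 0.8454, d_rh = R√(Δφ²+q²Δλ²) = 14727.0 km
Excess = 14727.0 − 14062.4 = 664.6 ≈ 665 km

665 km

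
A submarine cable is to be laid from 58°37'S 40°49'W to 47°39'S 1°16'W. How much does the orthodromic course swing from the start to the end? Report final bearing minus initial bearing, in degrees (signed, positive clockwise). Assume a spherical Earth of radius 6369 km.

At departure: θ₁ = atan2(sin Δλ cos φ₂, cos φ₁ sin φ₂ − sin φ₁ cos φ₂ cos Δλ) = 82.22°
At arrival: θ₂ = atan2(sin Δλ cos φ₁, −cos φ₂ sin φ₁ + sin φ₂ cos φ₁ cos Δλ) = 49.99°
Δθ = θ₂ − θ₁ = -32.2°

-32.2°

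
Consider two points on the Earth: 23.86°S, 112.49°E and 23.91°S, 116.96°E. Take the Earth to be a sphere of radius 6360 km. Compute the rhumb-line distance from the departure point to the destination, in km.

454 km

Δψ = ln[tan(π/4+φ₂/2)/tan(π/4+φ₁/2)] = -0.0010;  Δφ = -0.0009 rad,  Δλ = +0.0780 rad
q = Δφ/Δψ = 0.9144
d = R·√(Δφ² + q²Δλ²) = 6360·0.07134 = 454 km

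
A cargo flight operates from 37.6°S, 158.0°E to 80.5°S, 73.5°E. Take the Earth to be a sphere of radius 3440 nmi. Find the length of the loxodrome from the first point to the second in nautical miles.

3346 nmi

Δψ = ln[tan(π/4+φ₂/2)/tan(π/4+φ₁/2)] = -1.7786;  Δφ = -0.7487 rad,  Δλ = -1.4748 rad
q = Δφ/Δψ = 0.4210
d = R·√(Δφ² + q²Δλ²) = 3440·0.97266 = 3346 nmi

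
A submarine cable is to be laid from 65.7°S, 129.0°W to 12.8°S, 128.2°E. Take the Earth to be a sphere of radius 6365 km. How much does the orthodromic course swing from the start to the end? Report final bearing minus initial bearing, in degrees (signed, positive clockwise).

+83.0°

At departure: θ₁ = atan2(sin Δλ cos φ₂, cos φ₁ sin φ₂ − sin φ₁ cos φ₂ cos Δλ) = 253.15°
At arrival: θ₂ = atan2(sin Δλ cos φ₁, −cos φ₂ sin φ₁ + sin φ₂ cos φ₁ cos Δλ) = 336.18°
Δθ = θ₂ − θ₁ = +83.0°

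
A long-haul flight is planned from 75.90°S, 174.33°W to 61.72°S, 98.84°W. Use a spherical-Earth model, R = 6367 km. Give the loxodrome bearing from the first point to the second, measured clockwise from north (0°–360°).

61.6°

Meridional parts: M(φ₁)=-2.0901, M(φ₂)=-1.3786 → ΔM = +0.7115;  Δλ = +1.3175 rad
tan C = Δλ / ΔM = +1.8518 → C = 61.63°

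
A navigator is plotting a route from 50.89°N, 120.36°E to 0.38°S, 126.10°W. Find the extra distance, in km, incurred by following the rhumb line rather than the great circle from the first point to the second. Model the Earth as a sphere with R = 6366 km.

588 km

Great circle: cos σ = sin φ₁ sin φ₂ + cos φ₁ cos φ₂ cos Δλ,  σ = 1.8308 rad → d_gc = 11654.8 km
Rhumb line: Δψ = -1.0417, q = Δφ/Δψ = 0.8590, d_rh = R√(Δφ²+q²Δλ²) = 12242.5 km
Excess = 12242.5 − 11654.8 = 587.7 ≈ 588 km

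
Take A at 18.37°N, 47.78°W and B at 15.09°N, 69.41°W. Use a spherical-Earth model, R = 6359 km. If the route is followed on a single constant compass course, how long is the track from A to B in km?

2327 km

Rhumb course C = atan2(Δλ, Δψ) with Δψ = ln[tan(π/4+φ₂/2)/tan(π/4+φ₁/2)] = -0.0598, Δλ = -0.3775 → C = 261.00°
d = R·|Δφ| / |cos C| = 6359·0.05725 / 0.15642 = 2327 km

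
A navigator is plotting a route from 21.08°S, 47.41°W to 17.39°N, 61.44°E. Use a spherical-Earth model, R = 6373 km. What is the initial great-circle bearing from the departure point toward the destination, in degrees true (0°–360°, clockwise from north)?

θ = atan2( sin Δλ·cos φ₂ ,  cos φ₁ sin φ₂ − sin φ₁ cos φ₂ cos Δλ )
  = atan2(+0.9031, +0.1680) = 79.46°

79.5°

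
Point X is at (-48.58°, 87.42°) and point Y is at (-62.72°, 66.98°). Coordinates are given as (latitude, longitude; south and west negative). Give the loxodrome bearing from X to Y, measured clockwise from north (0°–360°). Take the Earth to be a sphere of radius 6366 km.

218.8°

Δψ = ln[tan(π/4+φ₂/2)/tan(π/4+φ₁/2)] = -0.4434
Δλ = -0.3567 rad (taken the short way round)
course = atan2(Δλ, Δψ) = 218.82°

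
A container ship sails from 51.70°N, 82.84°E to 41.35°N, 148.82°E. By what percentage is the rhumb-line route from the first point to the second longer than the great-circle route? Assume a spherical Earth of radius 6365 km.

Great circle: σ = 0.7843 rad → d_gc = Rσ = 4992.3 km
Rhumb: Δφ = -0.1806, Δλ = +1.1516, Δψ = -0.2637, q = Δφ/Δψ = 0.6850 → d_rh = R√(Δφ²+q²Δλ²) = 5150.9 km
Excess = (5150.9 − 4992.3) / 4992.3 = 158.6 / 4992.3 = 3.18% ≈ 3.2%

3.2%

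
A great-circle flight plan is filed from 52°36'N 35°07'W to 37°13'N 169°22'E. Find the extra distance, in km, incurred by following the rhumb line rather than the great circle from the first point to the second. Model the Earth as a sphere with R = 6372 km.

2506 km

Great circle: cos σ = sin φ₁ sin φ₂ + cos φ₁ cos φ₂ cos Δλ,  σ = 1.5305 rad → d_gc = 9752.3 km
Rhumb line: Δψ = -0.3826, q = Δφ/Δψ = 0.7018, d_rh = R√(Δφ²+q²Δλ²) = 12258.4 km
Excess = 12258.4 − 9752.3 = 2506.1 ≈ 2506 km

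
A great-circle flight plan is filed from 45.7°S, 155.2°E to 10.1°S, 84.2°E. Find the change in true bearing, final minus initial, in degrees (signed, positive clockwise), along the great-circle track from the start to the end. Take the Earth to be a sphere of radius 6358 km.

+38.6°

At departure: θ₁ = atan2(sin Δλ cos φ₂, cos φ₁ sin φ₂ − sin φ₁ cos φ₂ cos Δλ) = 276.55°
At arrival: θ₂ = atan2(sin Δλ cos φ₁, −cos φ₂ sin φ₁ + sin φ₂ cos φ₁ cos Δλ) = 315.19°
Δθ = θ₂ − θ₁ = +38.6°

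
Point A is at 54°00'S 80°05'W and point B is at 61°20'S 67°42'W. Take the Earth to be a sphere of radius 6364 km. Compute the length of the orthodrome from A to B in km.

cos σ = sin φ₁ sin φ₂ + cos φ₁ cos φ₂ cos Δλ
      = sin(-54.00°)sin(-61.33°) + cos(-54.00°)cos(-61.33°)cos(12.38°) = 0.9853
σ = 9.850° → d = Rσ = 6364·0.17191 = 1094 km

1094 km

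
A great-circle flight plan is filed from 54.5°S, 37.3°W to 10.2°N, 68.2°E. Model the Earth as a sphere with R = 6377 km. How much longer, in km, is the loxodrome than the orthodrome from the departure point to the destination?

Great circle: cos σ = sin φ₁ sin φ₂ + cos φ₁ cos φ₂ cos Δλ,  σ = 1.8722 rad → d_gc = 11939.3 km
Rhumb line: Δψ = +1.3181, q = Δφ/Δψ = 0.8567, d_rh = R√(Δφ²+q²Δλ²) = 12371.5 km
Excess = 12371.5 − 11939.3 = 432.2 ≈ 432 km

432 km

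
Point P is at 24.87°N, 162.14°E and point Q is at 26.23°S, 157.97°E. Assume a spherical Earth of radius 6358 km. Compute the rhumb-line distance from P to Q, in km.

Δψ = ln[tan(π/4+φ₂/2)/tan(π/4+φ₁/2)] = -0.9231;  Δφ = -0.8919 rad,  Δλ = -0.0728 rad
q = Δφ/Δψ = 0.9662
d = R·√(Δφ² + q²Δλ²) = 6358·0.89463 = 5688 km

5688 km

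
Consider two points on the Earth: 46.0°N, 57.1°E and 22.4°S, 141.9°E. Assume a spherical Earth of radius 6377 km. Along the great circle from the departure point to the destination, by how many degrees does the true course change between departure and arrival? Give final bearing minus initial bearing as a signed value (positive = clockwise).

At departure: θ₁ = atan2(sin Δλ cos φ₂, cos φ₁ sin φ₂ − sin φ₁ cos φ₂ cos Δλ) = 109.44°
At arrival: θ₂ = atan2(sin Δλ cos φ₁, −cos φ₂ sin φ₁ + sin φ₂ cos φ₁ cos Δλ) = 134.89°
Δθ = θ₂ − θ₁ = +25.4°

+25.4°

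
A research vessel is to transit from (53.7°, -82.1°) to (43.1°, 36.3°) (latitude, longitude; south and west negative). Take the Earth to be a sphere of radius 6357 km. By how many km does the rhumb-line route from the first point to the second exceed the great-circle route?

Great circle: cos σ = sin φ₁ sin φ₂ + cos φ₁ cos φ₂ cos Δλ,  σ = 1.2185 rad → d_gc = 7745.9 km
Rhumb line: Δψ = -0.2801, q = Δφ/Δψ = 0.6606, d_rh = R√(Δφ²+q²Δλ²) = 8756.8 km
Excess = 8756.8 − 7745.9 = 1010.9 ≈ 1011 km

1011 km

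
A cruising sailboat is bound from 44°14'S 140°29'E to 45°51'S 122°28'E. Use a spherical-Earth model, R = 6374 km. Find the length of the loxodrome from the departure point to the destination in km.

Δψ = ln[tan(π/4+φ₂/2)/tan(π/4+φ₁/2)] = -0.0399;  Δφ = -0.0282 rad,  Δλ = -0.3145 rad
q = Δφ/Δψ = 0.7065
d = R·√(Δφ² + q²Δλ²) = 6374·0.22395 = 1427 km

1427 km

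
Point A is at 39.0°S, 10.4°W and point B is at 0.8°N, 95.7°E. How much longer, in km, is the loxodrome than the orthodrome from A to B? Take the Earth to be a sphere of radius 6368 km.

283 km

Great circle: cos σ = sin φ₁ sin φ₂ + cos φ₁ cos φ₂ cos Δλ,  σ = 1.7970 rad → d_gc = 11443.3 km
Rhumb line: Δψ = +0.7543, q = Δφ/Δψ = 0.9210, d_rh = R√(Δφ²+q²Δλ²) = 11726.5 km
Excess = 11726.5 − 11443.3 = 283.2 ≈ 283 km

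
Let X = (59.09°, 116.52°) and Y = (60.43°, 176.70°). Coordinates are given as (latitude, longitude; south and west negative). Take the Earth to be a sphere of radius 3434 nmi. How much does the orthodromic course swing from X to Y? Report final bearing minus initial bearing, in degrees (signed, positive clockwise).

+53.2°

Initial bearing θ₁ = atan2(sin Δλ cos φ₂, cos φ₁ sin φ₂ − sin φ₁ cos φ₂ cos Δλ) = 61.11°
Final bearing θ₂ = (initial bearing from the destination back to the start) + 180° = 114.30°
Δθ = θ₂ − θ₁ = +53.2°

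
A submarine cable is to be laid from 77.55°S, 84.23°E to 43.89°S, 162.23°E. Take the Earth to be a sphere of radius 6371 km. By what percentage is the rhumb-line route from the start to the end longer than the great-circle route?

Great circle: σ = 0.7823 rad → d_gc = Rσ = 4984.2 km
Rhumb: Δφ = +0.5875, Δλ = +1.3614, Δψ = +1.3615, q = Δφ/Δψ = 0.4315 → d_rh = R√(Δφ²+q²Δλ²) = 5292.9 km
Excess = (5292.9 − 4984.2) / 4984.2 = 308.7 / 4984.2 = 6.19% ≈ 6.2%

6.2%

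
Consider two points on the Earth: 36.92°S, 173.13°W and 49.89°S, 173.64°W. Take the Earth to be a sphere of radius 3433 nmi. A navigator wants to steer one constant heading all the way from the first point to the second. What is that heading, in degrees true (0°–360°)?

181.6°

Δψ = ln[tan(π/4+φ₂/2)/tan(π/4+φ₁/2)] = -0.3135
Δλ = -0.0089 rad (taken the short way round)
course = atan2(Δλ, Δψ) = 181.63°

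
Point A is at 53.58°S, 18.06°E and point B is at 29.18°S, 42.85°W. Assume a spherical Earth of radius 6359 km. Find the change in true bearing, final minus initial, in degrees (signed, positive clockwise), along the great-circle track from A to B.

Initial bearing θ₁ = atan2(sin Δλ cos φ₂, cos φ₁ sin φ₂ − sin φ₁ cos φ₂ cos Δλ) = 273.91°
Final bearing θ₂ = (initial bearing from the destination back to the start) + 180° = 317.28°
Δθ = θ₂ − θ₁ = +43.4°

+43.4°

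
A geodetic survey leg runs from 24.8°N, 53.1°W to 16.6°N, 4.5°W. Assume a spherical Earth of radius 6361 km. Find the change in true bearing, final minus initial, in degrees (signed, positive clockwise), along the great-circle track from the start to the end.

+18.2°

At departure: θ₁ = atan2(sin Δλ cos φ₂, cos φ₁ sin φ₂ − sin φ₁ cos φ₂ cos Δλ) = 90.52°
At arrival: θ₂ = atan2(sin Δλ cos φ₁, −cos φ₂ sin φ₁ + sin φ₂ cos φ₁ cos Δλ) = 108.70°
Δθ = θ₂ − θ₁ = +18.2°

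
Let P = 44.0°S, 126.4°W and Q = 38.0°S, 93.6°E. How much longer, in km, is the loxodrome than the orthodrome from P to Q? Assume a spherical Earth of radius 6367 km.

1704 km

Great circle: cos σ = sin φ₁ sin φ₂ + cos φ₁ cos φ₂ cos Δλ,  σ = 1.5774 rad → d_gc = 10043.0 km
Rhumb line: Δψ = +0.1389, q = Δφ/Δψ = 0.7538, d_rh = R√(Δφ²+q²Δλ²) = 11746.9 km
Excess = 11746.9 − 10043.0 = 1703.9 ≈ 1704 km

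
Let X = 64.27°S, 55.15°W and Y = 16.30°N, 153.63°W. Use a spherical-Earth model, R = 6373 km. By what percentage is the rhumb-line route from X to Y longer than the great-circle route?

3.8%

Great circle: σ = 1.8905 rad → d_gc = Rσ = 12048.1 km
Rhumb: Δφ = +1.4062, Δλ = -1.7188, Δψ = +1.7651, q = Δφ/Δψ = 0.7967 → d_rh = R√(Δφ²+q²Δλ²) = 12508.7 km
Excess = (12508.7 − 12048.1) / 12048.1 = 460.6 / 12048.1 = 3.82% ≈ 3.8%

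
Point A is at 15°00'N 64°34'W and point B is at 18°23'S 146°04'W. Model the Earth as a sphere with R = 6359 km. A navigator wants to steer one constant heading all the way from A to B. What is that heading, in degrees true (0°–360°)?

247.4°

Meridional parts: M(φ₁)=+0.2648, M(φ₂)=-0.3265 → ΔM = -0.5913;  Δλ = -1.4224 rad
tan C = Δλ / ΔM = +2.4054 → C = 247.43°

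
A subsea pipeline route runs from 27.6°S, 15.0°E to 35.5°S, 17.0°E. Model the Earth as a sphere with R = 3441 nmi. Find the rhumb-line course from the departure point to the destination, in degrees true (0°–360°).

167.8°

Meridional parts: M(φ₁)=-0.5015, M(φ₂)=-0.6635 → ΔM = -0.1620;  Δλ = +0.0349 rad
tan C = Δλ / ΔM = -0.2154 → C = 167.84°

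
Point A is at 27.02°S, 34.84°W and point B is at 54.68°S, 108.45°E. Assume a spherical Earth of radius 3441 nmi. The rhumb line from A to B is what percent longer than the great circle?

18.2%

Great circle: σ = 1.6130 rad → d_gc = Rσ = 5550.4 nmi
Rhumb: Δφ = -0.4828, Δλ = +2.5009, Δψ = -0.6544, q = Δφ/Δψ = 0.7377 → d_rh = R√(Δφ²+q²Δλ²) = 6561.9 nmi
Excess = (6561.9 − 5550.4) / 5550.4 = 1011.5 / 5550.4 = 18.22% ≈ 18.2%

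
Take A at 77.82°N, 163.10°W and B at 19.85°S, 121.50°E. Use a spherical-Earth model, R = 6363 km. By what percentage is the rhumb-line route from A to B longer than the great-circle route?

Great circle: σ = 1.8566 rad → d_gc = Rσ = 11813.3 km
Rhumb: Δφ = -1.7047, Δλ = -1.3160, Δψ = -2.5914, q = Δφ/Δψ = 0.6578 → d_rh = R√(Δφ²+q²Δλ²) = 12165.3 km
Excess = (12165.3 − 11813.3) / 11813.3 = 352.0 / 11813.3 = 2.98% ≈ 3.0%

3.0%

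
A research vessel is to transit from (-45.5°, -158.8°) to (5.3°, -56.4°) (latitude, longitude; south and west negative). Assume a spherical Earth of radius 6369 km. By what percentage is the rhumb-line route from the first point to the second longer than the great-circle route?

2.6%

Great circle: σ = 1.7883 rad → d_gc = Rσ = 11389.4 km
Rhumb: Δφ = +0.8866, Δλ = +1.7872, Δψ = +0.9864, q = Δφ/Δψ = 0.8988 → d_rh = R√(Δφ²+q²Δλ²) = 11686.3 km
Excess = (11686.3 − 11389.4) / 11389.4 = 296.9 / 11389.4 = 2.61% ≈ 2.6%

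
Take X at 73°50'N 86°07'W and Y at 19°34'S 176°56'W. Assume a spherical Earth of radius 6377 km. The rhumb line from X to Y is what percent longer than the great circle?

Great circle: σ = 1.9022 rad → d_gc = Rσ = 12130.5 km
Rhumb: Δφ = -1.6301, Δλ = -1.5850, Δψ = -2.3001, q = Δφ/Δψ = 0.7087 → d_rh = R√(Δφ²+q²Δλ²) = 12624.7 km
Excess = (12624.7 − 12130.5) / 12130.5 = 494.2 / 12130.5 = 4.07% ≈ 4.1%

4.1%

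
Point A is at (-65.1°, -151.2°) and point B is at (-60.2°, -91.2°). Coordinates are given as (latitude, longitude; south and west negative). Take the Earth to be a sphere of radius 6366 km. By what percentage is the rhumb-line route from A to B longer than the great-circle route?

3.8%

Great circle: σ = 0.4697 rad → d_gc = Rσ = 2989.8 km
Rhumb: Δφ = +0.0855, Δλ = +1.0472, Δψ = +0.1866, q = Δφ/Δψ = 0.4582 → d_rh = R√(Δφ²+q²Δλ²) = 3102.9 km
Excess = (3102.9 − 2989.8) / 2989.8 = 113.1 / 2989.8 = 3.78% ≈ 3.8%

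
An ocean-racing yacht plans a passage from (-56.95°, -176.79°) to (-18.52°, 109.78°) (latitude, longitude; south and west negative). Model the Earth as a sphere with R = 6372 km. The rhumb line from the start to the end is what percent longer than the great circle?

3.1%

Great circle: σ = 1.1443 rad → d_gc = Rσ = 7291.2 km
Rhumb: Δφ = +0.6707, Δλ = -1.2816, Δψ = +0.8861, q = Δφ/Δψ = 0.7570 → d_rh = R√(Δφ²+q²Δλ²) = 7515.3 km
Excess = (7515.3 − 7291.2) / 7291.2 = 224.1 / 7291.2 = 3.07% ≈ 3.1%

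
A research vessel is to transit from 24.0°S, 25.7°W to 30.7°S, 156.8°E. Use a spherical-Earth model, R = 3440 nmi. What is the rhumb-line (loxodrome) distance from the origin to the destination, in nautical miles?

Δψ = ln[tan(π/4+φ₂/2)/tan(π/4+φ₁/2)] = -0.1318;  Δφ = -0.1169 rad,  Δλ = -3.0980 rad
q = Δφ/Δψ = 0.8874
d = R·√(Δφ² + q²Δλ²) = 3440·2.75174 = 9466 nmi

9466 nmi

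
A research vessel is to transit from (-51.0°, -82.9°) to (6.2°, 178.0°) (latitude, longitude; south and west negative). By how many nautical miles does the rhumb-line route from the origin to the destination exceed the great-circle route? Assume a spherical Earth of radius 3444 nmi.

Great circle: cos σ = sin φ₁ sin φ₂ + cos φ₁ cos φ₂ cos Δλ,  σ = 1.7547 rad → d_gc = 6043.2 nmi
Rhumb line: Δψ = +1.1465, q = Δφ/Δψ = 0.8707, d_rh = R√(Δφ²+q²Δλ²) = 6222.9 nmi
Excess = 6222.9 − 6043.2 = 179.7 ≈ 180 nmi

180 nmi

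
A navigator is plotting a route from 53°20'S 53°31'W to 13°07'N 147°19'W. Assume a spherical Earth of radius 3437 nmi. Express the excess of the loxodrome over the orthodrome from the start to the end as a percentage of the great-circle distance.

2.3%

Great circle: σ = 1.7932 rad → d_gc = Rσ = 6163.2 nmi
Rhumb: Δφ = +1.1598, Δλ = -1.6371, Δψ = +1.3355, q = Δφ/Δψ = 0.8684 → d_rh = R√(Δφ²+q²Δλ²) = 6306.1 nmi
Excess = (6306.1 − 6163.2) / 6163.2 = 142.9 / 6163.2 = 2.32% ≈ 2.3%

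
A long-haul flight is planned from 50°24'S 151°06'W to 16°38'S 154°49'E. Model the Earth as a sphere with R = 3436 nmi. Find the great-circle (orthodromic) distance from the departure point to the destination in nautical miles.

3276 nmi

Haversine: a = sin²(Δφ/2)+cos φ₁ cos φ₂ sin²(Δλ/2) = 0.21059;  σ = 2·atan2(√a,√(1−a))
σ = 54.632° → d = Rσ = 3436·0.95351 = 3276 nmi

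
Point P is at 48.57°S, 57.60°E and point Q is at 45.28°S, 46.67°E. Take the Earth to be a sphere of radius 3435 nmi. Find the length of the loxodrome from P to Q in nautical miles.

489 nmi

Rhumb course C = atan2(Δλ, Δψ) with Δψ = ln[tan(π/4+φ₂/2)/tan(π/4+φ₁/2)] = +0.0841, Δλ = -0.1908 → C = 293.79°
d = R·|Δφ| / |cos C| = 3435·0.05742 / 0.40346 = 489 nmi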